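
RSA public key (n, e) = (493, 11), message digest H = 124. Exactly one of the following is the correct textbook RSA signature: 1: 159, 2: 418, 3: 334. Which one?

Candidate 1: Squares mod 493: 159^1≡159, 159^2≡138, 159^4≡310, 159^8≡458; 11 = 8 + 2 + 1, so 159^11 ≡ 458·138·159 ≡ 124 (mod 493)
  → matches H = 124
Candidate 2: Squares mod 493: 418^1≡418, 418^2≡202, 418^4≡378, 418^8≡407; 11 = 8 + 2 + 1, so 418^11 ≡ 407·202·418 ≡ 394 (mod 493)
Candidate 3: Squares mod 493: 334^1≡334, 334^2≡138, 334^4≡310, 334^8≡458; 11 = 8 + 2 + 1, so 334^11 ≡ 458·138·334 ≡ 369 (mod 493)

1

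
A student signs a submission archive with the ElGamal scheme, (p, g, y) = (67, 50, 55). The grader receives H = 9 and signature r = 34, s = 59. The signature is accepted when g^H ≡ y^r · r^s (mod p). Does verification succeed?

Left side g^H mod p:
50^2 = 2500 ≡ 21
50^4 ≡ 21^2 = 441 ≡ 39
50^8 ≡ 39^2 = 1521 ≡ 47
9 = 8 + 1, so 50^9 ≡ 47·50 ≡ 5 (mod 67)
Right side y^r · r^s mod p:
55^2 = 3025 ≡ 10
55^4 ≡ 10^2 = 100 ≡ 33
55^8 ≡ 33^2 = 1089 ≡ 17
55^16 ≡ 17^2 = 289 ≡ 21
55^32 ≡ 21^2 = 441 ≡ 39
34 = 32 + 2, so 55^34 ≡ 39·10 ≡ 55 (mod 67)
34^2 = 1156 ≡ 17
34^4 ≡ 17^2 = 289 ≡ 21
34^8 ≡ 21^2 = 441 ≡ 39
34^16 ≡ 39^2 = 1521 ≡ 47
34^32 ≡ 47^2 = 2209 ≡ 65
59 = 32 + 16 + 8 + 2 + 1, so 34^59 ≡ 65·47·39·17·34 ≡ 61 (mod 67)
55·61 = 3355 ≡ 5 (mod 67)
5 ≡ 5 (mod 67), so the signature is genuine.

passes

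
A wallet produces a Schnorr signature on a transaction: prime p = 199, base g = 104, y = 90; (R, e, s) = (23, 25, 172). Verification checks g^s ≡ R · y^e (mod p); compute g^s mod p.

165

Squares mod 199: 104^1≡104, 104^2≡70, 104^4≡124, 104^8≡53, 104^16≡23, 104^32≡131, 104^64≡47, 104^128≡20
172 = 128 + 32 + 8 + 4, so 104^172 ≡ 20·131·53·124 ≡ 165 (mod 199)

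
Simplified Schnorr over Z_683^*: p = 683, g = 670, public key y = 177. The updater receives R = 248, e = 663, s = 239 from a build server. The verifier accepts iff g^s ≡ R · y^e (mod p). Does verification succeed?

fails

g^s mod p:
Squares mod 683: 670^1≡670, 670^2≡169, 670^4≡558, 670^8≡599, 670^16≡226, 670^32≡534, 670^64≡345, 670^128≡183
239 = 128 + 64 + 32 + 8 + 4 + 2 + 1, so 670^239 ≡ 183·345·534·599·558·169·670 ≡ 663 (mod 683)
R · y^e mod p:
Squares mod 683: 177^1≡177, 177^2≡594, 177^4≡408, 177^8≡495, 177^16≡511, 177^32≡215, 177^64≡464, 177^128≡151, 177^256≡262, 177^512≡344
663 = 512 + 128 + 16 + 4 + 2 + 1, so 177^663 ≡ 344·151·511·408·594·177 ≡ 534 (mod 683)
248·534 = 132432 ≡ 613 (mod 683)
663 ≠ 613; the check fails.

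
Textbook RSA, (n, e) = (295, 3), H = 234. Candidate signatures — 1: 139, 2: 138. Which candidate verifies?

Candidate 1: 139^2 = 19321 ≡ 146; 3 = 2 + 1, so 139^3 ≡ 146·139 ≡ 234 (mod 295)
  → matches H = 234
Candidate 2: 138^2 = 19044 ≡ 164; 3 = 2 + 1, so 138^3 ≡ 164·138 ≡ 212 (mod 295)

1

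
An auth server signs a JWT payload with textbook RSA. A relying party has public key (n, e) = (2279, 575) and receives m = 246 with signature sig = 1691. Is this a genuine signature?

sig^2 ≡ 1691^2 = 2859481 ≡ 1615
sig^4 ≡ 1615^2 = 2608225 ≡ 1049
sig^8 ≡ 1049^2 = 1100401 ≡ 1923
sig^16 ≡ 1923^2 = 3697929 ≡ 1391
sig^32 ≡ 1391^2 = 1934881 ≡ 10
sig^64 ≡ 10^2 = 100
sig^128 ≡ 100^2 = 10000 ≡ 884
sig^256 ≡ 884^2 = 781456 ≡ 2038
sig^512 ≡ 2038^2 = 4153444 ≡ 1106
575 = 512 + 32 + 16 + 8 + 4 + 2 + 1, so sig^575 ≡ 1106·10·1391·1923·1049·1615·1691 ≡ 246 (mod 2279)
246 = m, so the signature checks out.

genuine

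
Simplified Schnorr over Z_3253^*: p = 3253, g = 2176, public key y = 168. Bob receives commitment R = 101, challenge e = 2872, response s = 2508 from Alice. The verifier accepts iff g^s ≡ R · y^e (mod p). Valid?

no

g^s mod p:
2176^2 = 4734976 ≡ 1861
2176^4 ≡ 1861^2 = 3463321 ≡ 2129
2176^8 ≡ 2129^2 = 4532641 ≡ 1212
2176^16 ≡ 1212^2 = 1468944 ≡ 1841
2176^32 ≡ 1841^2 = 3389281 ≡ 2908
2176^64 ≡ 2908^2 = 8456464 ≡ 1917
2176^128 ≡ 1917^2 = 3674889 ≡ 2252
2176^256 ≡ 2252^2 = 5071504 ≡ 77
2176^512 ≡ 77^2 = 5929 ≡ 2676
2176^1024 ≡ 2676^2 = 7160976 ≡ 1123
2176^2048 ≡ 1123^2 = 1261129 ≡ 2218
2508 = 2048 + 256 + 128 + 64 + 8 + 4, so 2176^2508 ≡ 2218·77·2252·1917·1212·2129 ≡ 1882 (mod 3253)
R · y^e mod p:
168^2 = 28224 ≡ 2200
168^4 ≡ 2200^2 = 4840000 ≡ 2789
168^8 ≡ 2789^2 = 7778521 ≡ 598
168^16 ≡ 598^2 = 357604 ≡ 3027
168^32 ≡ 3027^2 = 9162729 ≡ 2281
168^64 ≡ 2281^2 = 5202961 ≡ 1414
168^128 ≡ 1414^2 = 1999396 ≡ 2054
168^256 ≡ 2054^2 = 4218916 ≡ 3028
168^512 ≡ 3028^2 = 9168784 ≡ 1830
168^1024 ≡ 1830^2 = 3348900 ≡ 1563
168^2048 ≡ 1563^2 = 2442969 ≡ 3219
2872 = 2048 + 512 + 256 + 32 + 16 + 8, so 168^2872 ≡ 3219·1830·3028·2281·3027·598 ≡ 2558 (mod 3253)
101·2558 = 258358 ≡ 1371 (mod 3253)
1882 ≠ 1371; the check fails.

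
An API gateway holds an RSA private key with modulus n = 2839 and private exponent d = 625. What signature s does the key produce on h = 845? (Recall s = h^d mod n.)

h^2 ≡ 845^2 = 714025 ≡ 1436
h^4 ≡ 1436^2 = 2062096 ≡ 982
h^8 ≡ 982^2 = 964324 ≡ 1903
h^16 ≡ 1903^2 = 3621409 ≡ 1684
h^32 ≡ 1684^2 = 2835856 ≡ 2534
h^64 ≡ 2534^2 = 6421156 ≡ 2177
h^128 ≡ 2177^2 = 4739329 ≡ 1038
h^256 ≡ 1038^2 = 1077444 ≡ 1463
h^512 ≡ 1463^2 = 2140369 ≡ 2602
625 = 512 + 64 + 32 + 16 + 1, so h^625 ≡ 2602·2177·2534·1684·845 ≡ 2375 (mod 2839)

2375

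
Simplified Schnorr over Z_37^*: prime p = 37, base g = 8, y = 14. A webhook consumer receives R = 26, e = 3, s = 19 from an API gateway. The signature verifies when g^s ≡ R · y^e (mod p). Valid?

g^s mod p:
Squares mod 37: 8^1≡8, 8^2≡27, 8^4≡26, 8^8≡10, 8^16≡26
19 = 16 + 2 + 1, so 8^19 ≡ 26·27·8 ≡ 29 (mod 37)
R · y^e mod p:
Squares mod 37: 14^1≡14, 14^2≡11
3 = 2 + 1, so 14^3 ≡ 11·14 ≡ 6 (mod 37)
26·6 = 156 ≡ 8 (mod 37)
29 ≠ 8; the check fails.

no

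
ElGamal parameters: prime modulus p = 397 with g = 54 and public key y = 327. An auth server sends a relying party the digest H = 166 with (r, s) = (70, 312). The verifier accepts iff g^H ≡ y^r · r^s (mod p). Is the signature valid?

valid

Left side g^H mod p:
Squares mod 397: 54^1≡54, 54^2≡137, 54^4≡110, 54^8≡190, 54^16≡370, 54^32≡332, 54^64≡255, 54^128≡314
166 = 128 + 32 + 4 + 2, so 54^166 ≡ 314·332·110·137 ≡ 226 (mod 397)
Right side y^r · r^s mod p:
Squares mod 397: 327^1≡327, 327^2≡136, 327^4≡234, 327^8≡367, 327^16≡106, 327^32≡120, 327^64≡108
70 = 64 + 4 + 2, so 327^70 ≡ 108·234·136 ≡ 163 (mod 397)
Squares mod 397: 70^1≡70, 70^2≡136, 70^4≡234, 70^8≡367, 70^16≡106, 70^32≡120, 70^64≡108, 70^128≡151, 70^256≡172
312 = 256 + 32 + 16 + 8, so 70^312 ≡ 172·120·106·367 ≡ 16 (mod 397)
163·16 = 2608 ≡ 226 (mod 397)
226 ≡ 226 (mod 397), so the signature is genuine.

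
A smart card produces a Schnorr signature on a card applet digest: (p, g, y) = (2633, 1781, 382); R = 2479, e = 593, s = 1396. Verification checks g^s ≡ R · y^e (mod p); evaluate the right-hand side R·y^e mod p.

574

382^2 = 145924 ≡ 1109
382^4 ≡ 1109^2 = 1229881 ≡ 270
382^8 ≡ 270^2 = 72900 ≡ 1809
382^16 ≡ 1809^2 = 3272481 ≡ 2295
382^32 ≡ 2295^2 = 5267025 ≡ 1025
382^64 ≡ 1025^2 = 1050625 ≡ 58
382^128 ≡ 58^2 = 3364 ≡ 731
382^256 ≡ 731^2 = 534361 ≡ 2495
382^512 ≡ 2495^2 = 6225025 ≡ 613
593 = 512 + 64 + 16 + 1, so 382^593 ≡ 613·58·2295·382 ≡ 475 (mod 2633)
R · y^e ≡ 2479·475 = 1177525 ≡ 574 (mod 2633)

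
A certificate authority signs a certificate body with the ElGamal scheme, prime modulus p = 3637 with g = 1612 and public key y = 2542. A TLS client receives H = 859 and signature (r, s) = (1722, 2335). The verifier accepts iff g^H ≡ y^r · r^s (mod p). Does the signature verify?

Left side g^H mod p:
Squares mod 3637: 1612^1≡1612, 1612^2≡1726, 1612^4≡373, 1612^8≡923, 1612^16≡871, 1612^32≡2145, 1612^64≡220, 1612^128≡1119, 1612^256≡1033, 1612^512≡1448
859 = 512 + 256 + 64 + 16 + 8 + 2 + 1, so 1612^859 ≡ 1448·1033·220·871·923·1726·1612 ≡ 685 (mod 3637)
Right side y^r · r^s mod p:
Squares mod 3637: 2542^1≡2542, 2542^2≡2452, 2542^4≡343, 2542^8≡1265, 2542^16≡3582, 2542^32≡3025, 2542^64≡3570, 2542^128≡852, 2542^256≡2141, 2542^512≡1261, 2542^1024≡752
1722 = 1024 + 512 + 128 + 32 + 16 + 8 + 2, so 2542^1722 ≡ 752·1261·852·3025·3582·1265·2452 ≡ 2663 (mod 3637)
Squares mod 3637: 1722^1≡1722, 1722^2≡1129, 1722^4≡1691, 1722^8≡799, 1722^16≡1926, 1722^32≡3373, 1722^64≡593, 1722^128≡2497, 1722^256≡1191, 1722^512≡51, 1722^1024≡2601, 1722^2048≡381
2335 = 2048 + 256 + 16 + 8 + 4 + 2 + 1, so 1722^2335 ≡ 381·1191·1926·799·1691·1129·1722 ≡ 1018 (mod 3637)
2663·1018 = 2710934 ≡ 1369 (mod 3637)
685 ≠ 1369, so verification fails.

does not verify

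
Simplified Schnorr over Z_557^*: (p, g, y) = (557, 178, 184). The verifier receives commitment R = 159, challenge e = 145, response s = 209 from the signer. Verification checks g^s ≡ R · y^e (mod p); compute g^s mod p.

Squares mod 557: 178^1≡178, 178^2≡492, 178^4≡326, 178^8≡446, 178^16≡67, 178^32≡33, 178^64≡532, 178^128≡68
209 = 128 + 64 + 16 + 1, so 178^209 ≡ 68·532·67·178 ≡ 43 (mod 557)

43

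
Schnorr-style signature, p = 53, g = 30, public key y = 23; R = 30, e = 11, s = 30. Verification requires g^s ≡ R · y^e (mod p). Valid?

yes

g^s mod p:
30^2 = 900 ≡ 52
30^4 ≡ 52^2 = 2704 ≡ 1
30^8 ≡ 1^2 = 1
30^16 ≡ 1^2 = 1
30 = 16 + 8 + 4 + 2, so 30^30 ≡ 1·1·1·52 ≡ 52 (mod 53)
R · y^e mod p:
23^2 = 529 ≡ 52
23^4 ≡ 52^2 = 2704 ≡ 1
23^8 ≡ 1^2 = 1
11 = 8 + 2 + 1, so 23^11 ≡ 1·52·23 ≡ 30 (mod 53)
30·30 = 900 ≡ 52 (mod 53)
52 ≡ 52 (mod 53); signature holds.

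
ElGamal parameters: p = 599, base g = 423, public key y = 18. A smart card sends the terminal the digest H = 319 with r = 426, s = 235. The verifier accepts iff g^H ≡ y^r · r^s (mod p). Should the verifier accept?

reject

Left side g^H mod p:
Squares mod 599: 423^1≡423, 423^2≡427, 423^4≡233, 423^8≡379, 423^16≡480, 423^32≡384, 423^64≡102, 423^128≡221, 423^256≡322
319 = 256 + 32 + 16 + 8 + 4 + 2 + 1, so 423^319 ≡ 322·384·480·379·233·427·423 ≡ 426 (mod 599)
Right side y^r · r^s mod p:
Squares mod 599: 18^1≡18, 18^2≡324, 18^4≡151, 18^8≡39, 18^16≡323, 18^32≡103, 18^64≡426, 18^128≡578, 18^256≡441
426 = 256 + 128 + 32 + 8 + 2, so 18^426 ≡ 441·578·103·39·324 ≡ 498 (mod 599)
Squares mod 599: 426^1≡426, 426^2≡578, 426^4≡441, 426^8≡405, 426^16≡498, 426^32≡18, 426^64≡324, 426^128≡151
235 = 128 + 64 + 32 + 8 + 2 + 1, so 426^235 ≡ 151·324·18·405·578·426 ≡ 379 (mod 599)
498·379 = 188742 ≡ 57 (mod 599)
426 ≠ 57, so verification fails.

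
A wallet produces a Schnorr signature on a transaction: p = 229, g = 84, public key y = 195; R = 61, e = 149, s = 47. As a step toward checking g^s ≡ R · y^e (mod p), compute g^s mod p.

227

84^2 = 7056 ≡ 186
84^4 ≡ 186^2 = 34596 ≡ 17
84^8 ≡ 17^2 = 289 ≡ 60
84^16 ≡ 60^2 = 3600 ≡ 165
84^32 ≡ 165^2 = 27225 ≡ 203
47 = 32 + 8 + 4 + 2 + 1, so 84^47 ≡ 203·60·17·186·84 ≡ 227 (mod 229)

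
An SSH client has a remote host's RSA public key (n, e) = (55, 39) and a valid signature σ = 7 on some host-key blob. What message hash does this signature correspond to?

σ^2 ≡ 7^2 = 49
σ^4 ≡ 49^2 = 2401 ≡ 36
σ^8 ≡ 36^2 = 1296 ≡ 31
σ^16 ≡ 31^2 = 961 ≡ 26
σ^32 ≡ 26^2 = 676 ≡ 16
39 = 32 + 4 + 2 + 1, so σ^39 ≡ 16·36·49·7 ≡ 8 (mod 55)

8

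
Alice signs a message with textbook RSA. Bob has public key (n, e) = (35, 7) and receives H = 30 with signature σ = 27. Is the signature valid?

invalid

σ^2 ≡ 27^2 = 729 ≡ 29
σ^4 ≡ 29^2 = 841 ≡ 1
7 = 4 + 2 + 1, so σ^7 ≡ 1·29·27 ≡ 13 (mod 35)
σ^7 mod 35 = 13, but H = 30.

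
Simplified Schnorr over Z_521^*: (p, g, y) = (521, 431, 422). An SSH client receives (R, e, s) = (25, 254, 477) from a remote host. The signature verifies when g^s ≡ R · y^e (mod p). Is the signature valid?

valid

g^s mod p:
431^2 = 185761 ≡ 285
431^4 ≡ 285^2 = 81225 ≡ 470
431^8 ≡ 470^2 = 220900 ≡ 517
431^16 ≡ 517^2 = 267289 ≡ 16
431^32 ≡ 16^2 = 256
431^64 ≡ 256^2 = 65536 ≡ 411
431^128 ≡ 411^2 = 168921 ≡ 117
431^256 ≡ 117^2 = 13689 ≡ 143
477 = 256 + 128 + 64 + 16 + 8 + 4 + 1, so 431^477 ≡ 143·117·411·16·517·470·431 ≡ 327 (mod 521)
R · y^e mod p:
422^2 = 178084 ≡ 423
422^4 ≡ 423^2 = 178929 ≡ 226
422^8 ≡ 226^2 = 51076 ≡ 18
422^16 ≡ 18^2 = 324
422^32 ≡ 324^2 = 104976 ≡ 255
422^64 ≡ 255^2 = 65025 ≡ 421
422^128 ≡ 421^2 = 177241 ≡ 101
254 = 128 + 64 + 32 + 16 + 8 + 4 + 2, so 422^254 ≡ 101·421·255·324·18·226·423 ≡ 284 (mod 521)
25·284 = 7100 ≡ 327 (mod 521)
327 ≡ 327 (mod 521); signature holds.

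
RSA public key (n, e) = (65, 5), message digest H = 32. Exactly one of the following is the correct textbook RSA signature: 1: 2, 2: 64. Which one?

1

Candidate 1: 2^2 = 4; 2^4 ≡ 4^2 = 16; 5 = 4 + 1, so 2^5 ≡ 16·2 ≡ 32 (mod 65)
  → matches H = 32
Candidate 2: 64^2 = 4096 ≡ 1; 64^4 ≡ 1^2 = 1; 5 = 4 + 1, so 64^5 ≡ 1·64 ≡ 64 (mod 65)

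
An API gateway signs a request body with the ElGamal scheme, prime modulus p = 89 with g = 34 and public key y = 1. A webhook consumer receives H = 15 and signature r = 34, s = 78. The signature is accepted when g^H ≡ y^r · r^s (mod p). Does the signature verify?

Left side g^H mod p:
34^2 = 1156 ≡ 88
34^4 ≡ 88^2 = 7744 ≡ 1
34^8 ≡ 1^2 = 1
15 = 8 + 4 + 2 + 1, so 34^15 ≡ 1·1·88·34 ≡ 55 (mod 89)
Right side y^r · r^s mod p:
1^2 = 1
1^4 ≡ 1^2 = 1
1^8 ≡ 1^2 = 1
1^16 ≡ 1^2 = 1
1^32 ≡ 1^2 = 1
34 = 32 + 2, so 1^34 ≡ 1·1 ≡ 1 (mod 89)
34^2 = 1156 ≡ 88
34^4 ≡ 88^2 = 7744 ≡ 1
34^8 ≡ 1^2 = 1
34^16 ≡ 1^2 = 1
34^32 ≡ 1^2 = 1
34^64 ≡ 1^2 = 1
78 = 64 + 8 + 4 + 2, so 34^78 ≡ 1·1·1·88 ≡ 88 (mod 89)
1·88 = 88 ≡ 88 (mod 89)
55 ≠ 88, so verification fails.

does not verify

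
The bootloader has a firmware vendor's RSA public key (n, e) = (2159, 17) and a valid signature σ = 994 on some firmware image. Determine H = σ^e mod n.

1980

Squares mod 2159: σ^1≡994, σ^2≡1373, σ^4≡322, σ^8≡52, σ^16≡545
17 = 16 + 1, so σ^17 ≡ 545·994 ≡ 1980 (mod 2159)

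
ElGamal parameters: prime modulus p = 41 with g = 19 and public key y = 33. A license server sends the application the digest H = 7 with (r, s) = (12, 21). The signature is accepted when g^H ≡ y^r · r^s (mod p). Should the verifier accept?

Left side g^H mod p:
19^2 = 361 ≡ 33
19^4 ≡ 33^2 = 1089 ≡ 23
7 = 4 + 2 + 1, so 19^7 ≡ 23·33·19 ≡ 30 (mod 41)
Right side y^r · r^s mod p:
33^2 = 1089 ≡ 23
33^4 ≡ 23^2 = 529 ≡ 37
33^8 ≡ 37^2 = 1369 ≡ 16
12 = 8 + 4, so 33^12 ≡ 16·37 ≡ 18 (mod 41)
12^2 = 144 ≡ 21
12^4 ≡ 21^2 = 441 ≡ 31
12^8 ≡ 31^2 = 961 ≡ 18
12^16 ≡ 18^2 = 324 ≡ 37
21 = 16 + 4 + 1, so 12^21 ≡ 37·31·12 ≡ 29 (mod 41)
18·29 = 522 ≡ 30 (mod 41)
30 ≡ 30 (mod 41), so the signature is genuine.

accept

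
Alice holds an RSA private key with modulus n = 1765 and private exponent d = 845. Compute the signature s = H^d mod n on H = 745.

550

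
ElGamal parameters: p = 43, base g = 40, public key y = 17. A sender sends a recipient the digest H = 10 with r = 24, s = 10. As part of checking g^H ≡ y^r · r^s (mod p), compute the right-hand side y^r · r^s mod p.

10

17^2 = 289 ≡ 31
17^4 ≡ 31^2 = 961 ≡ 15
17^8 ≡ 15^2 = 225 ≡ 10
17^16 ≡ 10^2 = 100 ≡ 14
24 = 16 + 8, so 17^24 ≡ 14·10 ≡ 11 (mod 43)
24^2 = 576 ≡ 17
24^4 ≡ 17^2 = 289 ≡ 31
24^8 ≡ 31^2 = 961 ≡ 15
10 = 8 + 2, so 24^10 ≡ 15·17 ≡ 40 (mod 43)
y^r · r^s ≡ 11·40 = 440 ≡ 10 (mod 43)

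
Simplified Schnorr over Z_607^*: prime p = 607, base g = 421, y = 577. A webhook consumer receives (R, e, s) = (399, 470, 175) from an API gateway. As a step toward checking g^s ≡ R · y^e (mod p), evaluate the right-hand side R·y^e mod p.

535

577^2 = 332929 ≡ 293
577^4 ≡ 293^2 = 85849 ≡ 262
577^8 ≡ 262^2 = 68644 ≡ 53
577^16 ≡ 53^2 = 2809 ≡ 381
577^32 ≡ 381^2 = 145161 ≡ 88
577^64 ≡ 88^2 = 7744 ≡ 460
577^128 ≡ 460^2 = 211600 ≡ 364
577^256 ≡ 364^2 = 132496 ≡ 170
470 = 256 + 128 + 64 + 16 + 4 + 2, so 577^470 ≡ 170·364·460·381·262·293 ≡ 584 (mod 607)
R · y^e ≡ 399·584 = 233016 ≡ 535 (mod 607)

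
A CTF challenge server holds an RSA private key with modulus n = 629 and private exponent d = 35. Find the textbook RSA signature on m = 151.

247

Squares mod 629: m^1≡151, m^2≡157, m^4≡118, m^8≡86, m^16≡477, m^32≡460
35 = 32 + 2 + 1, so m^35 ≡ 460·157·151 ≡ 247 (mod 629)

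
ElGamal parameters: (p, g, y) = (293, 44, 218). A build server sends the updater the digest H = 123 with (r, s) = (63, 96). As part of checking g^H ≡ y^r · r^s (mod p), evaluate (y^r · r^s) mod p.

86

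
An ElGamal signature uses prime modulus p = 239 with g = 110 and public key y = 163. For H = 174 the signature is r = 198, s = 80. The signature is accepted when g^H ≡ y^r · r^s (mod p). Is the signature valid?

invalid

Left side g^H mod p:
110^174 mod 239 = 62
Right side y^r · r^s mod p:
163^198 mod 239 = 216
198^80 mod 239 = 2
216·2 = 432 ≡ 193 (mod 239)
62 ≠ 193, so verification fails.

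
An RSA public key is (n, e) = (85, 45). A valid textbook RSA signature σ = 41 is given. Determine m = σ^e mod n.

6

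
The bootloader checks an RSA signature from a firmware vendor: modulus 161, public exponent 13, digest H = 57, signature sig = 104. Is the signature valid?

invalid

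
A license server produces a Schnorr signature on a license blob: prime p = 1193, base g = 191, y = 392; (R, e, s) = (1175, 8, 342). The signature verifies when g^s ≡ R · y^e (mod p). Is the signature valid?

g^s mod p:
Squares mod 1193: 191^1≡191, 191^2≡691, 191^4≡281, 191^8≡223, 191^16≡816, 191^32≡162, 191^64≡1191, 191^128≡4, 191^256≡16
342 = 256 + 64 + 16 + 4 + 2, so 191^342 ≡ 16·1191·816·281·691 ≡ 777 (mod 1193)
R · y^e mod p:
Squares mod 1193: 392^1≡392, 392^2≡960, 392^4≡604, 392^8≡951
392^8 ≡ 951 (mod 1193)
1175·951 = 1117425 ≡ 777 (mod 1193)
777 ≡ 777 (mod 1193); signature holds.

valid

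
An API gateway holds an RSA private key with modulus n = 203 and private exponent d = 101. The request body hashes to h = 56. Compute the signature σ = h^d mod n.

182

h^2 ≡ 56^2 = 3136 ≡ 91
h^4 ≡ 91^2 = 8281 ≡ 161
h^8 ≡ 161^2 = 25921 ≡ 140
h^16 ≡ 140^2 = 19600 ≡ 112
h^32 ≡ 112^2 = 12544 ≡ 161
h^64 ≡ 161^2 = 25921 ≡ 140
101 = 64 + 32 + 4 + 1, so h^101 ≡ 140·161·161·56 ≡ 182 (mod 203)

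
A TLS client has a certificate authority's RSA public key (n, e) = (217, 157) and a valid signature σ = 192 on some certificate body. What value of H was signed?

192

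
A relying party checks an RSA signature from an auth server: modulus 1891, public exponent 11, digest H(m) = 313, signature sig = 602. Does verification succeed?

passes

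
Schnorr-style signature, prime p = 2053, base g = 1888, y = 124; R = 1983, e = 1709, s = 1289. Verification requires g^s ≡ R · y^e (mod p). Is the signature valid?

invalid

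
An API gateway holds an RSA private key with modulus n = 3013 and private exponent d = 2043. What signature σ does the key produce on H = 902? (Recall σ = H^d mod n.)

30

Squares mod 3013: H^1≡902, H^2≡94, H^4≡2810, H^8≡2040, H^16≡647, H^32≡2815, H^64≡35, H^128≡1225, H^256≡151, H^512≡1710, H^1024≡1490
2043 = 1024 + 512 + 256 + 128 + 64 + 32 + 16 + 8 + 2 + 1, so H^2043 ≡ 1490·1710·151·1225·35·2815·647·2040·94·902 ≡ 30 (mod 3013)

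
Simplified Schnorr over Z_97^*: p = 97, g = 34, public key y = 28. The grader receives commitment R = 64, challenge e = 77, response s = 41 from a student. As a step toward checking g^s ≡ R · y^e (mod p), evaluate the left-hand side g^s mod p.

69

34^2 = 1156 ≡ 89
34^4 ≡ 89^2 = 7921 ≡ 64
34^8 ≡ 64^2 = 4096 ≡ 22
34^16 ≡ 22^2 = 484 ≡ 96
34^32 ≡ 96^2 = 9216 ≡ 1
41 = 32 + 8 + 1, so 34^41 ≡ 1·22·34 ≡ 69 (mod 97)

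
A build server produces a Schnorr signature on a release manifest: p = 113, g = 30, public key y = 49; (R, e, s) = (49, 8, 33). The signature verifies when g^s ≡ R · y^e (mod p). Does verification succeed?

passes

g^s mod p:
Squares mod 113: 30^1≡30, 30^2≡109, 30^4≡16, 30^8≡30, 30^16≡109, 30^32≡16
33 = 32 + 1, so 30^33 ≡ 16·30 ≡ 28 (mod 113)
R · y^e mod p:
Squares mod 113: 49^1≡49, 49^2≡28, 49^4≡106, 49^8≡49
49^8 ≡ 49 (mod 113)
49·49 = 2401 ≡ 28 (mod 113)
28 ≡ 28 (mod 113); signature holds.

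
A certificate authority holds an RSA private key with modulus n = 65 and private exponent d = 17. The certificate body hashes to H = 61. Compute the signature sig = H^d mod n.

16

H^2 ≡ 61^2 = 3721 ≡ 16
H^4 ≡ 16^2 = 256 ≡ 61
H^8 ≡ 61^2 = 3721 ≡ 16
H^16 ≡ 16^2 = 256 ≡ 61
17 = 16 + 1, so H^17 ≡ 61·61 ≡ 16 (mod 65)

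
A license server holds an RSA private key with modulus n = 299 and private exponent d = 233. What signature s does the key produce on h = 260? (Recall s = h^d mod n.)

Squares mod 299: h^1≡260, h^2≡26, h^4≡78, h^8≡104, h^16≡52, h^32≡13, h^64≡169, h^128≡156
233 = 128 + 64 + 32 + 8 + 1, so h^233 ≡ 156·169·13·104·260 ≡ 273 (mod 299)

273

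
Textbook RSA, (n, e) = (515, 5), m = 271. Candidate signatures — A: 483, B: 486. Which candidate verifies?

B

Candidate A: 483^2 = 233289 ≡ 509; 483^4 ≡ 509^2 = 259081 ≡ 36; 5 = 4 + 1, so 483^5 ≡ 36·483 ≡ 393 (mod 515)
Candidate B: 486^2 = 236196 ≡ 326; 486^4 ≡ 326^2 = 106276 ≡ 186; 5 = 4 + 1, so 486^5 ≡ 186·486 ≡ 271 (mod 515)
  → matches m = 271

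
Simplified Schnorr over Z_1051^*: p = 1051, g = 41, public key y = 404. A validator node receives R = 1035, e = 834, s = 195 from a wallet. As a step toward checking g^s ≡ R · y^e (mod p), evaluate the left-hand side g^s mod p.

508

41^2 = 1681 ≡ 630
41^4 ≡ 630^2 = 396900 ≡ 673
41^8 ≡ 673^2 = 452929 ≡ 999
41^16 ≡ 999^2 = 998001 ≡ 602
41^32 ≡ 602^2 = 362404 ≡ 860
41^64 ≡ 860^2 = 739600 ≡ 747
41^128 ≡ 747^2 = 558009 ≡ 979
195 = 128 + 64 + 2 + 1, so 41^195 ≡ 979·747·630·41 ≡ 508 (mod 1051)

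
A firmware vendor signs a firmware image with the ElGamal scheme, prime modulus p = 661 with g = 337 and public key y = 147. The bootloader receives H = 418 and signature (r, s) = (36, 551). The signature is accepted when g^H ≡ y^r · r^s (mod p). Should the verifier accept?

Left side g^H mod p:
Squares mod 661: 337^1≡337, 337^2≡538, 337^4≡587, 337^8≡188, 337^16≡311, 337^32≡215, 337^64≡616, 337^128≡42, 337^256≡442
418 = 256 + 128 + 32 + 2, so 337^418 ≡ 442·42·215·538 ≡ 381 (mod 661)
Right side y^r · r^s mod p:
Squares mod 661: 147^1≡147, 147^2≡457, 147^4≡634, 147^8≡68, 147^16≡658, 147^32≡9
36 = 32 + 4, so 147^36 ≡ 9·634 ≡ 418 (mod 661)
Squares mod 661: 36^1≡36, 36^2≡635, 36^4≡15, 36^8≡225, 36^16≡389, 36^32≡613, 36^64≡321, 36^128≡586, 36^256≡337, 36^512≡538
551 = 512 + 32 + 4 + 2 + 1, so 36^551 ≡ 538·613·15·635·36 ≡ 545 (mod 661)
418·545 = 227810 ≡ 426 (mod 661)
381 ≠ 426, so verification fails.

reject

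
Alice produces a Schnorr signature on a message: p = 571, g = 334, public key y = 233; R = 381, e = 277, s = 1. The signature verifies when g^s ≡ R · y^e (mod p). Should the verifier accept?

g^s mod p:
334^1 mod 571 = 334
R · y^e mod p:
233^277 mod 571 = 11
381·11 = 4191 ≡ 194 (mod 571)
334 ≠ 194; the check fails.

reject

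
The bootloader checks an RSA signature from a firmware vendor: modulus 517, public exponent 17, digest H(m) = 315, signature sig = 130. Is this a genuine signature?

forged

sig^2 ≡ 130^2 = 16900 ≡ 356
sig^4 ≡ 356^2 = 126736 ≡ 71
sig^8 ≡ 71^2 = 5041 ≡ 388
sig^16 ≡ 388^2 = 150544 ≡ 97
17 = 16 + 1, so sig^17 ≡ 97·130 ≡ 202 (mod 517)
The recovered value 202 does not match the digest 315.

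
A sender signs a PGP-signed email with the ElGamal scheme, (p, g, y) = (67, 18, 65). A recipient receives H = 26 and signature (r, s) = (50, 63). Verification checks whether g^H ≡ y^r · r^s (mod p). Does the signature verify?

Left side g^H mod p:
18^2 = 324 ≡ 56
18^4 ≡ 56^2 = 3136 ≡ 54
18^8 ≡ 54^2 = 2916 ≡ 35
18^16 ≡ 35^2 = 1225 ≡ 19
26 = 16 + 8 + 2, so 18^26 ≡ 19·35·56 ≡ 55 (mod 67)
Right side y^r · r^s mod p:
65^2 = 4225 ≡ 4
65^4 ≡ 4^2 = 16
65^8 ≡ 16^2 = 256 ≡ 55
65^16 ≡ 55^2 = 3025 ≡ 10
65^32 ≡ 10^2 = 100 ≡ 33
50 = 32 + 16 + 2, so 65^50 ≡ 33·10·4 ≡ 47 (mod 67)
50^2 = 2500 ≡ 21
50^4 ≡ 21^2 = 441 ≡ 39
50^8 ≡ 39^2 = 1521 ≡ 47
50^16 ≡ 47^2 = 2209 ≡ 65
50^32 ≡ 65^2 = 4225 ≡ 4
63 = 32 + 16 + 8 + 4 + 2 + 1, so 50^63 ≡ 4·65·47·39·21·50 ≡ 3 (mod 67)
47·3 = 141 ≡ 7 (mod 67)
55 ≠ 7, so verification fails.

does not verify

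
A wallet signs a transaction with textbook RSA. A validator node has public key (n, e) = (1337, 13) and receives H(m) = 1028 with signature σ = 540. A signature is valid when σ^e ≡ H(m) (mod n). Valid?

no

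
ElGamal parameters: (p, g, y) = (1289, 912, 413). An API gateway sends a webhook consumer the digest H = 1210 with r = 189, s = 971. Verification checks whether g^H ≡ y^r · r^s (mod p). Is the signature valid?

invalid

Left side g^H mod p:
Squares mod 1289: 912^1≡912, 912^2≡339, 912^4≡200, 912^8≡41, 912^16≡392, 912^32≡273, 912^64≡1056, 912^128≡151, 912^256≡888, 912^512≡965, 912^1024≡567
1210 = 1024 + 128 + 32 + 16 + 8 + 2, so 912^1210 ≡ 567·151·273·392·41·339 ≡ 509 (mod 1289)
Right side y^r · r^s mod p:
Squares mod 1289: 413^1≡413, 413^2≡421, 413^4≡648, 413^8≡979, 413^16≡714, 413^32≡641, 413^64≡979, 413^128≡714
189 = 128 + 32 + 16 + 8 + 4 + 1, so 413^189 ≡ 714·641·714·979·648·413 ≡ 887 (mod 1289)
Squares mod 1289: 189^1≡189, 189^2≡918, 189^4≡1007, 189^8≡895, 189^16≡556, 189^32≡1065, 189^64≡1194, 189^128≡2, 189^256≡4, 189^512≡16
971 = 512 + 256 + 128 + 64 + 8 + 2 + 1, so 189^971 ≡ 16·4·2·1194·895·918·189 ≡ 1097 (mod 1289)
887·1097 = 973039 ≡ 1133 (mod 1289)
509 ≠ 1133, so verification fails.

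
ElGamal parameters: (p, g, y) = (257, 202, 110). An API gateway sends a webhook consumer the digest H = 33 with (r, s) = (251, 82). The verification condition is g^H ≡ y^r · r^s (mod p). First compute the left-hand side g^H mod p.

37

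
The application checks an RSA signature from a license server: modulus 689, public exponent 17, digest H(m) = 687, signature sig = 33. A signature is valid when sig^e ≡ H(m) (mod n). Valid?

yes

Squares mod 689: sig^1≡33, sig^2≡400, sig^4≡152, sig^8≡367, sig^16≡334
17 = 16 + 1, so sig^17 ≡ 334·33 ≡ 687 (mod 689)
687 = H(m), so the signature checks out.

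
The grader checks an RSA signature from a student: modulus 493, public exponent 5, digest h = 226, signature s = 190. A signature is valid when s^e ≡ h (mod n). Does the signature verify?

Squares mod 493: s^1≡190, s^2≡111, s^4≡489
5 = 4 + 1, so s^5 ≡ 489·190 ≡ 226 (mod 493)
s^5 mod 493 = 226 matches h.

verifies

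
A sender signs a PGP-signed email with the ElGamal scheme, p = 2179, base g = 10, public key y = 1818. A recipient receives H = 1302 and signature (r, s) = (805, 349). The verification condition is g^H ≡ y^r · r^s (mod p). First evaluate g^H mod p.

10^2 = 100
10^4 ≡ 100^2 = 10000 ≡ 1284
10^8 ≡ 1284^2 = 1648656 ≡ 1332
10^16 ≡ 1332^2 = 1774224 ≡ 518
10^32 ≡ 518^2 = 268324 ≡ 307
10^64 ≡ 307^2 = 94249 ≡ 552
10^128 ≡ 552^2 = 304704 ≡ 1823
10^256 ≡ 1823^2 = 3323329 ≡ 354
10^512 ≡ 354^2 = 125316 ≡ 1113
10^1024 ≡ 1113^2 = 1238769 ≡ 1097
1302 = 1024 + 256 + 16 + 4 + 2, so 10^1302 ≡ 1097·354·518·1284·100 ≡ 1753 (mod 2179)

1753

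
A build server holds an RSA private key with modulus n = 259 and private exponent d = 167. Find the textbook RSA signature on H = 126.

Squares mod 259: H^1≡126, H^2≡77, H^4≡231, H^8≡7, H^16≡49, H^32≡70, H^64≡238, H^128≡182
167 = 128 + 32 + 4 + 2 + 1, so H^167 ≡ 182·70·231·77·126 ≡ 161 (mod 259)

161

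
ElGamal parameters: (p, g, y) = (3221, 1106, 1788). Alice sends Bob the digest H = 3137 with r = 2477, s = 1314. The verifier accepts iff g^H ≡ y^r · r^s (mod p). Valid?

Left side g^H mod p:
1106^2 = 1223236 ≡ 2477
1106^4 ≡ 2477^2 = 6135529 ≡ 2745
1106^8 ≡ 2745^2 = 7535025 ≡ 1106
1106^16 ≡ 1106^2 = 1223236 ≡ 2477
1106^32 ≡ 2477^2 = 6135529 ≡ 2745
1106^64 ≡ 2745^2 = 7535025 ≡ 1106
1106^128 ≡ 1106^2 = 1223236 ≡ 2477
1106^256 ≡ 2477^2 = 6135529 ≡ 2745
1106^512 ≡ 2745^2 = 7535025 ≡ 1106
1106^1024 ≡ 1106^2 = 1223236 ≡ 2477
1106^2048 ≡ 2477^2 = 6135529 ≡ 2745
3137 = 2048 + 1024 + 64 + 1, so 1106^3137 ≡ 2745·2477·1106·1106 ≡ 1106 (mod 3221)
Right side y^r · r^s mod p:
1788^2 = 3196944 ≡ 1712
1788^4 ≡ 1712^2 = 2930944 ≡ 3055
1788^8 ≡ 3055^2 = 9333025 ≡ 1788
1788^16 ≡ 1788^2 = 3196944 ≡ 1712
1788^32 ≡ 1712^2 = 2930944 ≡ 3055
1788^64 ≡ 3055^2 = 9333025 ≡ 1788
1788^128 ≡ 1788^2 = 3196944 ≡ 1712
1788^256 ≡ 1712^2 = 2930944 ≡ 3055
1788^512 ≡ 3055^2 = 9333025 ≡ 1788
1788^1024 ≡ 1788^2 = 3196944 ≡ 1712
1788^2048 ≡ 1712^2 = 2930944 ≡ 3055
2477 = 2048 + 256 + 128 + 32 + 8 + 4 + 1, so 1788^2477 ≡ 3055·3055·1712·3055·1788·3055·1788 ≡ 2477 (mod 3221)
2477^2 = 6135529 ≡ 2745
2477^4 ≡ 2745^2 = 7535025 ≡ 1106
2477^8 ≡ 1106^2 = 1223236 ≡ 2477
2477^16 ≡ 2477^2 = 6135529 ≡ 2745
2477^32 ≡ 2745^2 = 7535025 ≡ 1106
2477^64 ≡ 1106^2 = 1223236 ≡ 2477
2477^128 ≡ 2477^2 = 6135529 ≡ 2745
2477^256 ≡ 2745^2 = 7535025 ≡ 1106
2477^512 ≡ 1106^2 = 1223236 ≡ 2477
2477^1024 ≡ 2477^2 = 6135529 ≡ 2745
1314 = 1024 + 256 + 32 + 2, so 2477^1314 ≡ 2745·1106·1106·2745 ≡ 1712 (mod 3221)
2477·1712 = 4240624 ≡ 1788 (mod 3221)
1106 ≠ 1788, so verification fails.

no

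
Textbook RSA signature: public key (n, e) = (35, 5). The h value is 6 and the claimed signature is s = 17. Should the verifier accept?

reject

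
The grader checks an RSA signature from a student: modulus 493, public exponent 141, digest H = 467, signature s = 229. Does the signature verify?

does not verify

s^2 ≡ 229^2 = 52441 ≡ 183
s^4 ≡ 183^2 = 33489 ≡ 458
s^8 ≡ 458^2 = 209764 ≡ 239
s^16 ≡ 239^2 = 57121 ≡ 426
s^32 ≡ 426^2 = 181476 ≡ 52
s^64 ≡ 52^2 = 2704 ≡ 239
s^128 ≡ 239^2 = 57121 ≡ 426
141 = 128 + 8 + 4 + 1, so s^141 ≡ 426·239·458·229 ≡ 26 (mod 493)
s^141 mod 493 = 26, but H = 467.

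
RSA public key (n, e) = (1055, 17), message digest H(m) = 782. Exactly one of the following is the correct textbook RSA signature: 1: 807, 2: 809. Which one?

Candidate 1: 807^2 = 651249 ≡ 314; 807^4 ≡ 314^2 = 98596 ≡ 481; 807^8 ≡ 481^2 = 231361 ≡ 316; 807^16 ≡ 316^2 = 99856 ≡ 686; 17 = 16 + 1, so 807^17 ≡ 686·807 ≡ 782 (mod 1055)
  → matches H(m) = 782
Candidate 2: 809^2 = 654481 ≡ 381; 809^4 ≡ 381^2 = 145161 ≡ 626; 809^8 ≡ 626^2 = 391876 ≡ 471; 809^16 ≡ 471^2 = 221841 ≡ 291; 17 = 16 + 1, so 809^17 ≡ 291·809 ≡ 154 (mod 1055)

1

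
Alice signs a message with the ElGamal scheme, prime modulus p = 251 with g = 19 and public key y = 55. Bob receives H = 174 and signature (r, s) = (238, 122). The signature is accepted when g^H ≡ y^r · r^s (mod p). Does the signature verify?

verifies

Left side g^H mod p:
Squares mod 251: 19^1≡19, 19^2≡110, 19^4≡52, 19^8≡194, 19^16≡237, 19^32≡196, 19^64≡13, 19^128≡169
174 = 128 + 32 + 8 + 4 + 2, so 19^174 ≡ 169·196·194·52·110 ≡ 179 (mod 251)
Right side y^r · r^s mod p:
Squares mod 251: 55^1≡55, 55^2≡13, 55^4≡169, 55^8≡198, 55^16≡48, 55^32≡45, 55^64≡17, 55^128≡38
238 = 128 + 64 + 32 + 8 + 4 + 2, so 55^238 ≡ 38·17·45·198·169·13 ≡ 197 (mod 251)
Squares mod 251: 238^1≡238, 238^2≡169, 238^4≡198, 238^8≡48, 238^16≡45, 238^32≡17, 238^64≡38
122 = 64 + 32 + 16 + 8 + 2, so 238^122 ≡ 38·17·45·48·169 ≡ 85 (mod 251)
197·85 = 16745 ≡ 179 (mod 251)
179 ≡ 179 (mod 251), so the signature is genuine.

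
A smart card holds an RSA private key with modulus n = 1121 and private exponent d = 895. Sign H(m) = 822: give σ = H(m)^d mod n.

587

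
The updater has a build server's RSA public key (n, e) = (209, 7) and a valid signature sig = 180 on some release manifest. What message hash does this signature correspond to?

137

Squares mod 209: sig^1≡180, sig^2≡5, sig^4≡25
7 = 4 + 2 + 1, so sig^7 ≡ 25·5·180 ≡ 137 (mod 209)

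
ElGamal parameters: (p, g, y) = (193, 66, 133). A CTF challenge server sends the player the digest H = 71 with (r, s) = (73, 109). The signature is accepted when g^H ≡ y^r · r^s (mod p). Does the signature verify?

Left side g^H mod p:
66^2 = 4356 ≡ 110
66^4 ≡ 110^2 = 12100 ≡ 134
66^8 ≡ 134^2 = 17956 ≡ 7
66^16 ≡ 7^2 = 49
66^32 ≡ 49^2 = 2401 ≡ 85
66^64 ≡ 85^2 = 7225 ≡ 84
71 = 64 + 4 + 2 + 1, so 66^71 ≡ 84·134·110·66 ≡ 44 (mod 193)
Right side y^r · r^s mod p:
133^2 = 17689 ≡ 126
133^4 ≡ 126^2 = 15876 ≡ 50
133^8 ≡ 50^2 = 2500 ≡ 184
133^16 ≡ 184^2 = 33856 ≡ 81
133^32 ≡ 81^2 = 6561 ≡ 192
133^64 ≡ 192^2 = 36864 ≡ 1
73 = 64 + 8 + 1, so 133^73 ≡ 1·184·133 ≡ 154 (mod 193)
73^2 = 5329 ≡ 118
73^4 ≡ 118^2 = 13924 ≡ 28
73^8 ≡ 28^2 = 784 ≡ 12
73^16 ≡ 12^2 = 144
73^32 ≡ 144^2 = 20736 ≡ 85
73^64 ≡ 85^2 = 7225 ≡ 84
109 = 64 + 32 + 8 + 4 + 1, so 73^109 ≡ 84·85·12·28·73 ≡ 176 (mod 193)
154·176 = 27104 ≡ 84 (mod 193)
44 ≠ 84, so verification fails.

does not verify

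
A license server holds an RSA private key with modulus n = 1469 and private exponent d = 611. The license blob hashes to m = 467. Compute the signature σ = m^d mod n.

m^2 ≡ 467^2 = 218089 ≡ 677
m^4 ≡ 677^2 = 458329 ≡ 1
m^8 ≡ 1^2 = 1
m^16 ≡ 1^2 = 1
m^32 ≡ 1^2 = 1
m^64 ≡ 1^2 = 1
m^128 ≡ 1^2 = 1
m^256 ≡ 1^2 = 1
m^512 ≡ 1^2 = 1
611 = 512 + 64 + 32 + 2 + 1, so m^611 ≡ 1·1·1·677·467 ≡ 324 (mod 1469)

324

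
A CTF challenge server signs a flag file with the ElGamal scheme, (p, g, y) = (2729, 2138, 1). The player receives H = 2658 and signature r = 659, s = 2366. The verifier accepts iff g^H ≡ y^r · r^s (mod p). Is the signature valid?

Left side g^H mod p:
2138^2 = 4571044 ≡ 2698
2138^4 ≡ 2698^2 = 7279204 ≡ 961
2138^8 ≡ 961^2 = 923521 ≡ 1119
2138^16 ≡ 1119^2 = 1252161 ≡ 2279
2138^32 ≡ 2279^2 = 5193841 ≡ 554
2138^64 ≡ 554^2 = 306916 ≡ 1268
2138^128 ≡ 1268^2 = 1607824 ≡ 443
2138^256 ≡ 443^2 = 196249 ≡ 2490
2138^512 ≡ 2490^2 = 6200100 ≡ 2541
2138^1024 ≡ 2541^2 = 6456681 ≡ 2596
2138^2048 ≡ 2596^2 = 6739216 ≡ 1315
2658 = 2048 + 512 + 64 + 32 + 2, so 2138^2658 ≡ 1315·2541·1268·554·2698 ≡ 305 (mod 2729)
Right side y^r · r^s mod p:
1^2 = 1
1^4 ≡ 1^2 = 1
1^8 ≡ 1^2 = 1
1^16 ≡ 1^2 = 1
1^32 ≡ 1^2 = 1
1^64 ≡ 1^2 = 1
1^128 ≡ 1^2 = 1
1^256 ≡ 1^2 = 1
1^512 ≡ 1^2 = 1
659 = 512 + 128 + 16 + 2 + 1, so 1^659 ≡ 1·1·1·1·1 ≡ 1 (mod 2729)
659^2 = 434281 ≡ 370
659^4 ≡ 370^2 = 136900 ≡ 450
659^8 ≡ 450^2 = 202500 ≡ 554
659^16 ≡ 554^2 = 306916 ≡ 1268
659^32 ≡ 1268^2 = 1607824 ≡ 443
659^64 ≡ 443^2 = 196249 ≡ 2490
659^128 ≡ 2490^2 = 6200100 ≡ 2541
659^256 ≡ 2541^2 = 6456681 ≡ 2596
659^512 ≡ 2596^2 = 6739216 ≡ 1315
659^1024 ≡ 1315^2 = 1729225 ≡ 1768
659^2048 ≡ 1768^2 = 3125824 ≡ 1119
2366 = 2048 + 256 + 32 + 16 + 8 + 4 + 2, so 659^2366 ≡ 1119·2596·443·1268·554·450·370 ≡ 2559 (mod 2729)
1·2559 = 2559 ≡ 2559 (mod 2729)
305 ≠ 2559, so verification fails.

invalid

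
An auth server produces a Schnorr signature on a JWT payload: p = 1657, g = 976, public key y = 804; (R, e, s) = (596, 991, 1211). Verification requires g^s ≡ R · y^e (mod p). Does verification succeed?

passes

g^s mod p:
976^2 = 952576 ≡ 1458
976^4 ≡ 1458^2 = 2125764 ≡ 1490
976^8 ≡ 1490^2 = 2220100 ≡ 1377
976^16 ≡ 1377^2 = 1896129 ≡ 521
976^32 ≡ 521^2 = 271441 ≡ 1350
976^64 ≡ 1350^2 = 1822500 ≡ 1457
976^128 ≡ 1457^2 = 2122849 ≡ 232
976^256 ≡ 232^2 = 53824 ≡ 800
976^512 ≡ 800^2 = 640000 ≡ 398
976^1024 ≡ 398^2 = 158404 ≡ 989
1211 = 1024 + 128 + 32 + 16 + 8 + 2 + 1, so 976^1211 ≡ 989·232·1350·521·1377·1458·976 ≡ 1494 (mod 1657)
R · y^e mod p:
804^2 = 646416 ≡ 186
804^4 ≡ 186^2 = 34596 ≡ 1456
804^8 ≡ 1456^2 = 2119936 ≡ 633
804^16 ≡ 633^2 = 400689 ≡ 1352
804^32 ≡ 1352^2 = 1827904 ≡ 233
804^64 ≡ 233^2 = 54289 ≡ 1265
804^128 ≡ 1265^2 = 1600225 ≡ 1220
804^256 ≡ 1220^2 = 1488400 ≡ 414
804^512 ≡ 414^2 = 171396 ≡ 725
991 = 512 + 256 + 128 + 64 + 16 + 8 + 4 + 2 + 1, so 804^991 ≡ 725·414·1220·1265·1352·633·1456·186·804 ≡ 186 (mod 1657)
596·186 = 110856 ≡ 1494 (mod 1657)
1494 ≡ 1494 (mod 1657); signature holds.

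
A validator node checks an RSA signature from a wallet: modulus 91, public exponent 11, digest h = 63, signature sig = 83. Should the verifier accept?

reject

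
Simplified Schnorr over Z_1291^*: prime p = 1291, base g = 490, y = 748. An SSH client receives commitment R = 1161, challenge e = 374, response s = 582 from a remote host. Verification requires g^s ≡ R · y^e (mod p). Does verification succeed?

g^s mod p:
Squares mod 1291: 490^1≡490, 490^2≡1265, 490^4≡676, 490^8≡1253, 490^16≡153, 490^32≡171, 490^64≡839, 490^128≡326, 490^256≡414, 490^512≡984
582 = 512 + 64 + 4 + 2, so 490^582 ≡ 984·839·676·1265 ≡ 1115 (mod 1291)
R · y^e mod p:
Squares mod 1291: 748^1≡748, 748^2≡501, 748^4≡547, 748^8≡988, 748^16≡148, 748^32≡1248, 748^64≡558, 748^128≡233, 748^256≡67
374 = 256 + 64 + 32 + 16 + 4 + 2, so 748^374 ≡ 67·558·1248·148·547·501 ≡ 992 (mod 1291)
1161·992 = 1151712 ≡ 140 (mod 1291)
1115 ≠ 140; the check fails.

fails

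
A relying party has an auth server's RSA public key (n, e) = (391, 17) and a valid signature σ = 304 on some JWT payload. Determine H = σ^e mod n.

15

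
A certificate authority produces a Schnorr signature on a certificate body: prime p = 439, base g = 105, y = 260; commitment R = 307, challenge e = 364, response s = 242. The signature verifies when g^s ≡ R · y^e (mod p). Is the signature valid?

g^s mod p:
105^242 mod 439 = 13
R · y^e mod p:
260^364 mod 439 = 103
307·103 = 31621 ≡ 13 (mod 439)
13 ≡ 13 (mod 439); signature holds.

valid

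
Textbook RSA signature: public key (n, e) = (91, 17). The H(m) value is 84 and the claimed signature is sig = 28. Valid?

yes

sig^17 mod 91 = 84
sig^17 mod 91 = 84 matches H(m).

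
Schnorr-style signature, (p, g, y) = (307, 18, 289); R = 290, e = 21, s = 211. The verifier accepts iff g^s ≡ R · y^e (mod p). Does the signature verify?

does not verify

g^s mod p:
18^2 = 324 ≡ 17
18^4 ≡ 17^2 = 289
18^8 ≡ 289^2 = 83521 ≡ 17
18^16 ≡ 17^2 = 289
18^32 ≡ 289^2 = 83521 ≡ 17
18^64 ≡ 17^2 = 289
18^128 ≡ 289^2 = 83521 ≡ 17
211 = 128 + 64 + 16 + 2 + 1, so 18^211 ≡ 17·289·289·17·18 ≡ 18 (mod 307)
R · y^e mod p:
289^2 = 83521 ≡ 17
289^4 ≡ 17^2 = 289
289^8 ≡ 289^2 = 83521 ≡ 17
289^16 ≡ 17^2 = 289
21 = 16 + 4 + 1, so 289^21 ≡ 289·289·289 ≡ 1 (mod 307)
290·1 = 290 ≡ 290 (mod 307)
18 ≠ 290; the check fails.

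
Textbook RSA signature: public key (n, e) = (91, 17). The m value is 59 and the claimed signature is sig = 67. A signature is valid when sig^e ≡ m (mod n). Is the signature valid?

invalid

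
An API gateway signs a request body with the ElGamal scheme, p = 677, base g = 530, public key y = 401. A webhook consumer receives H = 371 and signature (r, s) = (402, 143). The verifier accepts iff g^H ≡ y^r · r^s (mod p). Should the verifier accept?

reject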